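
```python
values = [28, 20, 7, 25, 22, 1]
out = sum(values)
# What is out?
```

Trace (tracking out):
values = [28, 20, 7, 25, 22, 1]  # -> values = [28, 20, 7, 25, 22, 1]
out = sum(values)  # -> out = 103

Answer: 103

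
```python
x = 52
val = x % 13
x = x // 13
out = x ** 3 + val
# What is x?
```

Answer: 4

Derivation:
Trace (tracking x):
x = 52  # -> x = 52
val = x % 13  # -> val = 0
x = x // 13  # -> x = 4
out = x ** 3 + val  # -> out = 64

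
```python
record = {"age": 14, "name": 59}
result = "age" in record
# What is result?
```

Trace (tracking result):
record = {'age': 14, 'name': 59}  # -> record = {'age': 14, 'name': 59}
result = 'age' in record  # -> result = True

Answer: True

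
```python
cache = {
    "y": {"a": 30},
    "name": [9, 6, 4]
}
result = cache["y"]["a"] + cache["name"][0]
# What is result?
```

Answer: 39

Derivation:
Trace (tracking result):
cache = {'y': {'a': 30}, 'name': [9, 6, 4]}  # -> cache = {'y': {'a': 30}, 'name': [9, 6, 4]}
result = cache['y']['a'] + cache['name'][0]  # -> result = 39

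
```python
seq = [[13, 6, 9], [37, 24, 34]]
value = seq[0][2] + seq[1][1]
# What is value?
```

Answer: 33

Derivation:
Trace (tracking value):
seq = [[13, 6, 9], [37, 24, 34]]  # -> seq = [[13, 6, 9], [37, 24, 34]]
value = seq[0][2] + seq[1][1]  # -> value = 33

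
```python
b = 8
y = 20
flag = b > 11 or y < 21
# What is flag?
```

Trace (tracking flag):
b = 8  # -> b = 8
y = 20  # -> y = 20
flag = b > 11 or y < 21  # -> flag = True

Answer: True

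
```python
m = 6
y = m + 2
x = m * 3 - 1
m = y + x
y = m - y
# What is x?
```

Trace (tracking x):
m = 6  # -> m = 6
y = m + 2  # -> y = 8
x = m * 3 - 1  # -> x = 17
m = y + x  # -> m = 25
y = m - y  # -> y = 17

Answer: 17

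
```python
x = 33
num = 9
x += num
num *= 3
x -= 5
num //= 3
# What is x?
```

Trace (tracking x):
x = 33  # -> x = 33
num = 9  # -> num = 9
x += num  # -> x = 42
num *= 3  # -> num = 27
x -= 5  # -> x = 37
num //= 3  # -> num = 9

Answer: 37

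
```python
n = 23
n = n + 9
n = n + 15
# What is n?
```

Trace (tracking n):
n = 23  # -> n = 23
n = n + 9  # -> n = 32
n = n + 15  # -> n = 47

Answer: 47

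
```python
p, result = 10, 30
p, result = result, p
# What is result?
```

Trace (tracking result):
p, result = (10, 30)  # -> p = 10, result = 30
p, result = (result, p)  # -> p = 30, result = 10

Answer: 10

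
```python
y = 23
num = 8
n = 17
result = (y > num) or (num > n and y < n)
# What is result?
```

Trace (tracking result):
y = 23  # -> y = 23
num = 8  # -> num = 8
n = 17  # -> n = 17
result = y > num or (num > n and y < n)  # -> result = True

Answer: True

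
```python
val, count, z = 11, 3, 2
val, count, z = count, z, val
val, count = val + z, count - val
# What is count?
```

Answer: -1

Derivation:
Trace (tracking count):
val, count, z = (11, 3, 2)  # -> val = 11, count = 3, z = 2
val, count, z = (count, z, val)  # -> val = 3, count = 2, z = 11
val, count = (val + z, count - val)  # -> val = 14, count = -1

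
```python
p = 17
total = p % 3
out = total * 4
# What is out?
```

Trace (tracking out):
p = 17  # -> p = 17
total = p % 3  # -> total = 2
out = total * 4  # -> out = 8

Answer: 8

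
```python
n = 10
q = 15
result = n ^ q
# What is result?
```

Trace (tracking result):
n = 10  # -> n = 10
q = 15  # -> q = 15
result = n ^ q  # -> result = 5

Answer: 5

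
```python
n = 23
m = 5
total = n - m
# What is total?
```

Answer: 18

Derivation:
Trace (tracking total):
n = 23  # -> n = 23
m = 5  # -> m = 5
total = n - m  # -> total = 18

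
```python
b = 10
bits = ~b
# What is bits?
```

Trace (tracking bits):
b = 10  # -> b = 10
bits = ~b  # -> bits = -11

Answer: -11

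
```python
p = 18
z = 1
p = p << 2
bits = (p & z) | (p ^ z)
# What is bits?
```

Trace (tracking bits):
p = 18  # -> p = 18
z = 1  # -> z = 1
p = p << 2  # -> p = 72
bits = p & z | p ^ z  # -> bits = 73

Answer: 73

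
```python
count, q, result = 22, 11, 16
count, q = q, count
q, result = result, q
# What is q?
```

Answer: 16

Derivation:
Trace (tracking q):
count, q, result = (22, 11, 16)  # -> count = 22, q = 11, result = 16
count, q = (q, count)  # -> count = 11, q = 22
q, result = (result, q)  # -> q = 16, result = 22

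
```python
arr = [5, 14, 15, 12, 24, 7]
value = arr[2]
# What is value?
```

Trace (tracking value):
arr = [5, 14, 15, 12, 24, 7]  # -> arr = [5, 14, 15, 12, 24, 7]
value = arr[2]  # -> value = 15

Answer: 15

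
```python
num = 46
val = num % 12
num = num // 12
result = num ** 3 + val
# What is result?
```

Answer: 37

Derivation:
Trace (tracking result):
num = 46  # -> num = 46
val = num % 12  # -> val = 10
num = num // 12  # -> num = 3
result = num ** 3 + val  # -> result = 37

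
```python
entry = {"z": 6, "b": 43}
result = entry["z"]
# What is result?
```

Trace (tracking result):
entry = {'z': 6, 'b': 43}  # -> entry = {'z': 6, 'b': 43}
result = entry['z']  # -> result = 6

Answer: 6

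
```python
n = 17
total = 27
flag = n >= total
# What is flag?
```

Answer: False

Derivation:
Trace (tracking flag):
n = 17  # -> n = 17
total = 27  # -> total = 27
flag = n >= total  # -> flag = False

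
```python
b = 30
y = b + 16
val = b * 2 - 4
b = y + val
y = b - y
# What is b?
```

Trace (tracking b):
b = 30  # -> b = 30
y = b + 16  # -> y = 46
val = b * 2 - 4  # -> val = 56
b = y + val  # -> b = 102
y = b - y  # -> y = 56

Answer: 102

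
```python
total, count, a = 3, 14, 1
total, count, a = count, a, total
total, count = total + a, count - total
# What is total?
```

Answer: 17

Derivation:
Trace (tracking total):
total, count, a = (3, 14, 1)  # -> total = 3, count = 14, a = 1
total, count, a = (count, a, total)  # -> total = 14, count = 1, a = 3
total, count = (total + a, count - total)  # -> total = 17, count = -13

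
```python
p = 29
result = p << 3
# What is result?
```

Trace (tracking result):
p = 29  # -> p = 29
result = p << 3  # -> result = 232

Answer: 232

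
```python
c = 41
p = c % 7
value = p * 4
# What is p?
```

Answer: 6

Derivation:
Trace (tracking p):
c = 41  # -> c = 41
p = c % 7  # -> p = 6
value = p * 4  # -> value = 24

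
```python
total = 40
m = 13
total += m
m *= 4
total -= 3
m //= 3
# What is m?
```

Trace (tracking m):
total = 40  # -> total = 40
m = 13  # -> m = 13
total += m  # -> total = 53
m *= 4  # -> m = 52
total -= 3  # -> total = 50
m //= 3  # -> m = 17

Answer: 17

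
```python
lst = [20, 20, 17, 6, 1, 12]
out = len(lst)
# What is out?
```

Trace (tracking out):
lst = [20, 20, 17, 6, 1, 12]  # -> lst = [20, 20, 17, 6, 1, 12]
out = len(lst)  # -> out = 6

Answer: 6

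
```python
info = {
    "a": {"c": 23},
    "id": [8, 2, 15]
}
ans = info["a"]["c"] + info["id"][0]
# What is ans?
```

Trace (tracking ans):
info = {'a': {'c': 23}, 'id': [8, 2, 15]}  # -> info = {'a': {'c': 23}, 'id': [8, 2, 15]}
ans = info['a']['c'] + info['id'][0]  # -> ans = 31

Answer: 31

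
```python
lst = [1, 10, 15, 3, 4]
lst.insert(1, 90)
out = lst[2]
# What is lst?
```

Trace (tracking lst):
lst = [1, 10, 15, 3, 4]  # -> lst = [1, 10, 15, 3, 4]
lst.insert(1, 90)  # -> lst = [1, 90, 10, 15, 3, 4]
out = lst[2]  # -> out = 10

Answer: [1, 90, 10, 15, 3, 4]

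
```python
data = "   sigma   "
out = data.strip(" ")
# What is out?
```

Answer: 'sigma'

Derivation:
Trace (tracking out):
data = '   sigma   '  # -> data = '   sigma   '
out = data.strip(' ')  # -> out = 'sigma'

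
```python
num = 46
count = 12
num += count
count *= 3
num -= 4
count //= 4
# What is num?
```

Trace (tracking num):
num = 46  # -> num = 46
count = 12  # -> count = 12
num += count  # -> num = 58
count *= 3  # -> count = 36
num -= 4  # -> num = 54
count //= 4  # -> count = 9

Answer: 54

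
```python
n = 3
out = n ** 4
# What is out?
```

Answer: 81

Derivation:
Trace (tracking out):
n = 3  # -> n = 3
out = n ** 4  # -> out = 81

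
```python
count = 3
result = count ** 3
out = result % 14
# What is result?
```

Trace (tracking result):
count = 3  # -> count = 3
result = count ** 3  # -> result = 27
out = result % 14  # -> out = 13

Answer: 27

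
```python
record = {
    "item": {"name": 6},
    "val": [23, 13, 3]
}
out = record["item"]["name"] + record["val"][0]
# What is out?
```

Answer: 29

Derivation:
Trace (tracking out):
record = {'item': {'name': 6}, 'val': [23, 13, 3]}  # -> record = {'item': {'name': 6}, 'val': [23, 13, 3]}
out = record['item']['name'] + record['val'][0]  # -> out = 29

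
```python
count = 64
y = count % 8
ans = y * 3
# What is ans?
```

Trace (tracking ans):
count = 64  # -> count = 64
y = count % 8  # -> y = 0
ans = y * 3  # -> ans = 0

Answer: 0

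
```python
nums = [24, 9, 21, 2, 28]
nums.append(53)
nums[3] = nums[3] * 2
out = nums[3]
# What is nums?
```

Trace (tracking nums):
nums = [24, 9, 21, 2, 28]  # -> nums = [24, 9, 21, 2, 28]
nums.append(53)  # -> nums = [24, 9, 21, 2, 28, 53]
nums[3] = nums[3] * 2  # -> nums = [24, 9, 21, 4, 28, 53]
out = nums[3]  # -> out = 4

Answer: [24, 9, 21, 4, 28, 53]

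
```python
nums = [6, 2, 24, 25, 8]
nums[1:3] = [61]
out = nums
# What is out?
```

Trace (tracking out):
nums = [6, 2, 24, 25, 8]  # -> nums = [6, 2, 24, 25, 8]
nums[1:3] = [61]  # -> nums = [6, 61, 25, 8]
out = nums  # -> out = [6, 61, 25, 8]

Answer: [6, 61, 25, 8]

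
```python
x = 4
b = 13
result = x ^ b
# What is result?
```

Trace (tracking result):
x = 4  # -> x = 4
b = 13  # -> b = 13
result = x ^ b  # -> result = 9

Answer: 9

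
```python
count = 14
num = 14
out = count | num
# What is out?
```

Answer: 14

Derivation:
Trace (tracking out):
count = 14  # -> count = 14
num = 14  # -> num = 14
out = count | num  # -> out = 14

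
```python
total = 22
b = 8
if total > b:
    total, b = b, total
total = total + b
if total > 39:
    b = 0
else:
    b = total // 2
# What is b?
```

Answer: 15

Derivation:
Trace (tracking b):
total = 22  # -> total = 22
b = 8  # -> b = 8
if total > b:  # condition is True
    total, b = (b, total)  # -> total = 8, b = 22
total = total + b  # -> total = 30
if total > 39:  # condition is False
else:
    b = total // 2  # -> b = 15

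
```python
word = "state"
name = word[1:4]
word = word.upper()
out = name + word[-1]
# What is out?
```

Answer: 'tatE'

Derivation:
Trace (tracking out):
word = 'state'  # -> word = 'state'
name = word[1:4]  # -> name = 'tat'
word = word.upper()  # -> word = 'STATE'
out = name + word[-1]  # -> out = 'tatE'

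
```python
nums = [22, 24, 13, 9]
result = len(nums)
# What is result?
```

Trace (tracking result):
nums = [22, 24, 13, 9]  # -> nums = [22, 24, 13, 9]
result = len(nums)  # -> result = 4

Answer: 4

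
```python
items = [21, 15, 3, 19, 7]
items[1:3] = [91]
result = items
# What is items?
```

Trace (tracking items):
items = [21, 15, 3, 19, 7]  # -> items = [21, 15, 3, 19, 7]
items[1:3] = [91]  # -> items = [21, 91, 19, 7]
result = items  # -> result = [21, 91, 19, 7]

Answer: [21, 91, 19, 7]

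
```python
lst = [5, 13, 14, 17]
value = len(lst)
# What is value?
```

Trace (tracking value):
lst = [5, 13, 14, 17]  # -> lst = [5, 13, 14, 17]
value = len(lst)  # -> value = 4

Answer: 4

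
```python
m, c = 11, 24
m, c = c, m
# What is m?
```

Trace (tracking m):
m, c = (11, 24)  # -> m = 11, c = 24
m, c = (c, m)  # -> m = 24, c = 11

Answer: 24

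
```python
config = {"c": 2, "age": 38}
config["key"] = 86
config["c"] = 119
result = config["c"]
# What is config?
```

Answer: {'c': 119, 'age': 38, 'key': 86}

Derivation:
Trace (tracking config):
config = {'c': 2, 'age': 38}  # -> config = {'c': 2, 'age': 38}
config['key'] = 86  # -> config = {'c': 2, 'age': 38, 'key': 86}
config['c'] = 119  # -> config = {'c': 119, 'age': 38, 'key': 86}
result = config['c']  # -> result = 119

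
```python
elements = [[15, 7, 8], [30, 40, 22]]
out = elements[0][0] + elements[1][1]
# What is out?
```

Answer: 55

Derivation:
Trace (tracking out):
elements = [[15, 7, 8], [30, 40, 22]]  # -> elements = [[15, 7, 8], [30, 40, 22]]
out = elements[0][0] + elements[1][1]  # -> out = 55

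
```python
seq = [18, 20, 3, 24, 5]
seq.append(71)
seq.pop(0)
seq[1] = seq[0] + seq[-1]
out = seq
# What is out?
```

Answer: [20, 91, 24, 5, 71]

Derivation:
Trace (tracking out):
seq = [18, 20, 3, 24, 5]  # -> seq = [18, 20, 3, 24, 5]
seq.append(71)  # -> seq = [18, 20, 3, 24, 5, 71]
seq.pop(0)  # -> seq = [20, 3, 24, 5, 71]
seq[1] = seq[0] + seq[-1]  # -> seq = [20, 91, 24, 5, 71]
out = seq  # -> out = [20, 91, 24, 5, 71]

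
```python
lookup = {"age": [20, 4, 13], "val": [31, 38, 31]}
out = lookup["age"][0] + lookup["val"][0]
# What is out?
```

Trace (tracking out):
lookup = {'age': [20, 4, 13], 'val': [31, 38, 31]}  # -> lookup = {'age': [20, 4, 13], 'val': [31, 38, 31]}
out = lookup['age'][0] + lookup['val'][0]  # -> out = 51

Answer: 51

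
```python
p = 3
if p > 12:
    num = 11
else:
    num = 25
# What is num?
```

Answer: 25

Derivation:
Trace (tracking num):
p = 3  # -> p = 3
if p > 12:  # condition is False
else:
    num = 25  # -> num = 25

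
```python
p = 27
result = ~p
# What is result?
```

Trace (tracking result):
p = 27  # -> p = 27
result = ~p  # -> result = -28

Answer: -28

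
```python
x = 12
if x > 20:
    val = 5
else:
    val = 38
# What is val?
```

Trace (tracking val):
x = 12  # -> x = 12
if x > 20:  # condition is False
else:
    val = 38  # -> val = 38

Answer: 38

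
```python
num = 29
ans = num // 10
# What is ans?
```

Answer: 2

Derivation:
Trace (tracking ans):
num = 29  # -> num = 29
ans = num // 10  # -> ans = 2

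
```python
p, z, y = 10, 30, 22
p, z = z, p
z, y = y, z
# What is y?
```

Answer: 10

Derivation:
Trace (tracking y):
p, z, y = (10, 30, 22)  # -> p = 10, z = 30, y = 22
p, z = (z, p)  # -> p = 30, z = 10
z, y = (y, z)  # -> z = 22, y = 10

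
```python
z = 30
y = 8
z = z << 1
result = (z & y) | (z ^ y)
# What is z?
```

Trace (tracking z):
z = 30  # -> z = 30
y = 8  # -> y = 8
z = z << 1  # -> z = 60
result = z & y | z ^ y  # -> result = 60

Answer: 60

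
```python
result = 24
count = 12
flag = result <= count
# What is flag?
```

Trace (tracking flag):
result = 24  # -> result = 24
count = 12  # -> count = 12
flag = result <= count  # -> flag = False

Answer: False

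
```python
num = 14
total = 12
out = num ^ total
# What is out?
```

Answer: 2

Derivation:
Trace (tracking out):
num = 14  # -> num = 14
total = 12  # -> total = 12
out = num ^ total  # -> out = 2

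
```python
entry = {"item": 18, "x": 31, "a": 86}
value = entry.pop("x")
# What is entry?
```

Answer: {'item': 18, 'a': 86}

Derivation:
Trace (tracking entry):
entry = {'item': 18, 'x': 31, 'a': 86}  # -> entry = {'item': 18, 'x': 31, 'a': 86}
value = entry.pop('x')  # -> value = 31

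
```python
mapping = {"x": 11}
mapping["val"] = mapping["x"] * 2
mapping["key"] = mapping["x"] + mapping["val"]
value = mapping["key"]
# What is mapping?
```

Trace (tracking mapping):
mapping = {'x': 11}  # -> mapping = {'x': 11}
mapping['val'] = mapping['x'] * 2  # -> mapping = {'x': 11, 'val': 22}
mapping['key'] = mapping['x'] + mapping['val']  # -> mapping = {'x': 11, 'val': 22, 'key': 33}
value = mapping['key']  # -> value = 33

Answer: {'x': 11, 'val': 22, 'key': 33}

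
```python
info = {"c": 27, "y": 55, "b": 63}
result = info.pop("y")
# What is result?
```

Answer: 55

Derivation:
Trace (tracking result):
info = {'c': 27, 'y': 55, 'b': 63}  # -> info = {'c': 27, 'y': 55, 'b': 63}
result = info.pop('y')  # -> result = 55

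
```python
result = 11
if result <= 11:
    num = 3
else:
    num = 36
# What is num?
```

Trace (tracking num):
result = 11  # -> result = 11
if result <= 11:  # condition is True
    num = 3  # -> num = 3

Answer: 3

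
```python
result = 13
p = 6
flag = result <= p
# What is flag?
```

Trace (tracking flag):
result = 13  # -> result = 13
p = 6  # -> p = 6
flag = result <= p  # -> flag = False

Answer: False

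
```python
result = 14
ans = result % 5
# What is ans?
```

Trace (tracking ans):
result = 14  # -> result = 14
ans = result % 5  # -> ans = 4

Answer: 4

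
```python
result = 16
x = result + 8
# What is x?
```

Answer: 24

Derivation:
Trace (tracking x):
result = 16  # -> result = 16
x = result + 8  # -> x = 24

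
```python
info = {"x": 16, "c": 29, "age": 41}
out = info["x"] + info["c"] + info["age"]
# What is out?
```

Trace (tracking out):
info = {'x': 16, 'c': 29, 'age': 41}  # -> info = {'x': 16, 'c': 29, 'age': 41}
out = info['x'] + info['c'] + info['age']  # -> out = 86

Answer: 86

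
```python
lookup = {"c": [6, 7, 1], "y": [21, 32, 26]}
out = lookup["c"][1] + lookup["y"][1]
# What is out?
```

Trace (tracking out):
lookup = {'c': [6, 7, 1], 'y': [21, 32, 26]}  # -> lookup = {'c': [6, 7, 1], 'y': [21, 32, 26]}
out = lookup['c'][1] + lookup['y'][1]  # -> out = 39

Answer: 39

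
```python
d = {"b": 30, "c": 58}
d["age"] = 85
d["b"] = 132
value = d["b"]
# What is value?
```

Answer: 132

Derivation:
Trace (tracking value):
d = {'b': 30, 'c': 58}  # -> d = {'b': 30, 'c': 58}
d['age'] = 85  # -> d = {'b': 30, 'c': 58, 'age': 85}
d['b'] = 132  # -> d = {'b': 132, 'c': 58, 'age': 85}
value = d['b']  # -> value = 132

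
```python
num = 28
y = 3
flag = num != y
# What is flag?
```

Trace (tracking flag):
num = 28  # -> num = 28
y = 3  # -> y = 3
flag = num != y  # -> flag = True

Answer: True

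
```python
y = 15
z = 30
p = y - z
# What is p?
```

Answer: -15

Derivation:
Trace (tracking p):
y = 15  # -> y = 15
z = 30  # -> z = 30
p = y - z  # -> p = -15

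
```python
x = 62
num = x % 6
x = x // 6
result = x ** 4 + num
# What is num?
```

Trace (tracking num):
x = 62  # -> x = 62
num = x % 6  # -> num = 2
x = x // 6  # -> x = 10
result = x ** 4 + num  # -> result = 10002

Answer: 2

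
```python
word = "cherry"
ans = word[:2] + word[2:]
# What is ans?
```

Answer: 'cherry'

Derivation:
Trace (tracking ans):
word = 'cherry'  # -> word = 'cherry'
ans = word[:2] + word[2:]  # -> ans = 'cherry'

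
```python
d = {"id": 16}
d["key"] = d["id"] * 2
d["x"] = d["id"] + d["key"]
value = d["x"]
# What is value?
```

Trace (tracking value):
d = {'id': 16}  # -> d = {'id': 16}
d['key'] = d['id'] * 2  # -> d = {'id': 16, 'key': 32}
d['x'] = d['id'] + d['key']  # -> d = {'id': 16, 'key': 32, 'x': 48}
value = d['x']  # -> value = 48

Answer: 48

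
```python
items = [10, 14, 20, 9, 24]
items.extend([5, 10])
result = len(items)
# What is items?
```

Answer: [10, 14, 20, 9, 24, 5, 10]

Derivation:
Trace (tracking items):
items = [10, 14, 20, 9, 24]  # -> items = [10, 14, 20, 9, 24]
items.extend([5, 10])  # -> items = [10, 14, 20, 9, 24, 5, 10]
result = len(items)  # -> result = 7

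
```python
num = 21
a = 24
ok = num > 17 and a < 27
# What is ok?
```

Trace (tracking ok):
num = 21  # -> num = 21
a = 24  # -> a = 24
ok = num > 17 and a < 27  # -> ok = True

Answer: True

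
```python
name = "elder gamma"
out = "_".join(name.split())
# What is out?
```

Trace (tracking out):
name = 'elder gamma'  # -> name = 'elder gamma'
out = '_'.join(name.split())  # -> out = 'elder_gamma'

Answer: 'elder_gamma'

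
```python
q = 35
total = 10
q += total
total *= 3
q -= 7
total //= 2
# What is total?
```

Answer: 15

Derivation:
Trace (tracking total):
q = 35  # -> q = 35
total = 10  # -> total = 10
q += total  # -> q = 45
total *= 3  # -> total = 30
q -= 7  # -> q = 38
total //= 2  # -> total = 15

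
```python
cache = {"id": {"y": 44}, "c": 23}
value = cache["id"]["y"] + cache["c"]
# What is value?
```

Trace (tracking value):
cache = {'id': {'y': 44}, 'c': 23}  # -> cache = {'id': {'y': 44}, 'c': 23}
value = cache['id']['y'] + cache['c']  # -> value = 67

Answer: 67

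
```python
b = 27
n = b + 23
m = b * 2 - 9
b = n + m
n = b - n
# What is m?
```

Trace (tracking m):
b = 27  # -> b = 27
n = b + 23  # -> n = 50
m = b * 2 - 9  # -> m = 45
b = n + m  # -> b = 95
n = b - n  # -> n = 45

Answer: 45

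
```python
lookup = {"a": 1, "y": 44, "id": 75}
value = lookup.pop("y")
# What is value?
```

Answer: 44

Derivation:
Trace (tracking value):
lookup = {'a': 1, 'y': 44, 'id': 75}  # -> lookup = {'a': 1, 'y': 44, 'id': 75}
value = lookup.pop('y')  # -> value = 44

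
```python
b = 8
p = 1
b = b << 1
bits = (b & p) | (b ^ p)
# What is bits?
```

Trace (tracking bits):
b = 8  # -> b = 8
p = 1  # -> p = 1
b = b << 1  # -> b = 16
bits = b & p | b ^ p  # -> bits = 17

Answer: 17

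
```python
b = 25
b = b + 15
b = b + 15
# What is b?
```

Answer: 55

Derivation:
Trace (tracking b):
b = 25  # -> b = 25
b = b + 15  # -> b = 40
b = b + 15  # -> b = 55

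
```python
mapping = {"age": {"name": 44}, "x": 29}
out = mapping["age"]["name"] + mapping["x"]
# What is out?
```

Trace (tracking out):
mapping = {'age': {'name': 44}, 'x': 29}  # -> mapping = {'age': {'name': 44}, 'x': 29}
out = mapping['age']['name'] + mapping['x']  # -> out = 73

Answer: 73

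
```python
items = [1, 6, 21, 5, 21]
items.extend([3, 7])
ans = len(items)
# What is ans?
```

Answer: 7

Derivation:
Trace (tracking ans):
items = [1, 6, 21, 5, 21]  # -> items = [1, 6, 21, 5, 21]
items.extend([3, 7])  # -> items = [1, 6, 21, 5, 21, 3, 7]
ans = len(items)  # -> ans = 7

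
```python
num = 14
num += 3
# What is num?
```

Trace (tracking num):
num = 14  # -> num = 14
num += 3  # -> num = 17

Answer: 17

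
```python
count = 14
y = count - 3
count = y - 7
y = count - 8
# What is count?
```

Trace (tracking count):
count = 14  # -> count = 14
y = count - 3  # -> y = 11
count = y - 7  # -> count = 4
y = count - 8  # -> y = -4

Answer: 4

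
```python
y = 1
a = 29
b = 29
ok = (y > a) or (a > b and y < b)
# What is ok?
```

Answer: False

Derivation:
Trace (tracking ok):
y = 1  # -> y = 1
a = 29  # -> a = 29
b = 29  # -> b = 29
ok = y > a or (a > b and y < b)  # -> ok = False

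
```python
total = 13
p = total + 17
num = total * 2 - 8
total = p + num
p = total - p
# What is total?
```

Trace (tracking total):
total = 13  # -> total = 13
p = total + 17  # -> p = 30
num = total * 2 - 8  # -> num = 18
total = p + num  # -> total = 48
p = total - p  # -> p = 18

Answer: 48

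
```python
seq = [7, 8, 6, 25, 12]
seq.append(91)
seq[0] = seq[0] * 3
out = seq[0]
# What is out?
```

Answer: 21

Derivation:
Trace (tracking out):
seq = [7, 8, 6, 25, 12]  # -> seq = [7, 8, 6, 25, 12]
seq.append(91)  # -> seq = [7, 8, 6, 25, 12, 91]
seq[0] = seq[0] * 3  # -> seq = [21, 8, 6, 25, 12, 91]
out = seq[0]  # -> out = 21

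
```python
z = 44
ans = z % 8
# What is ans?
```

Trace (tracking ans):
z = 44  # -> z = 44
ans = z % 8  # -> ans = 4

Answer: 4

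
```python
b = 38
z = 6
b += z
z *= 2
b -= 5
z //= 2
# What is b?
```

Answer: 39

Derivation:
Trace (tracking b):
b = 38  # -> b = 38
z = 6  # -> z = 6
b += z  # -> b = 44
z *= 2  # -> z = 12
b -= 5  # -> b = 39
z //= 2  # -> z = 6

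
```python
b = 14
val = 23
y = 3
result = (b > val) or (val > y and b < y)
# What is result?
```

Trace (tracking result):
b = 14  # -> b = 14
val = 23  # -> val = 23
y = 3  # -> y = 3
result = b > val or (val > y and b < y)  # -> result = False

Answer: False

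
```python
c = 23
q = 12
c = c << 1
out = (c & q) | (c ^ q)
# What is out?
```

Answer: 46

Derivation:
Trace (tracking out):
c = 23  # -> c = 23
q = 12  # -> q = 12
c = c << 1  # -> c = 46
out = c & q | c ^ q  # -> out = 46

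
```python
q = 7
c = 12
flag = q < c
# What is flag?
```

Trace (tracking flag):
q = 7  # -> q = 7
c = 12  # -> c = 12
flag = q < c  # -> flag = True

Answer: True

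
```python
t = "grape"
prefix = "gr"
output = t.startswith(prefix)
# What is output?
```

Answer: True

Derivation:
Trace (tracking output):
t = 'grape'  # -> t = 'grape'
prefix = 'gr'  # -> prefix = 'gr'
output = t.startswith(prefix)  # -> output = True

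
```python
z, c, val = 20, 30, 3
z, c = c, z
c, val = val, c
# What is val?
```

Trace (tracking val):
z, c, val = (20, 30, 3)  # -> z = 20, c = 30, val = 3
z, c = (c, z)  # -> z = 30, c = 20
c, val = (val, c)  # -> c = 3, val = 20

Answer: 20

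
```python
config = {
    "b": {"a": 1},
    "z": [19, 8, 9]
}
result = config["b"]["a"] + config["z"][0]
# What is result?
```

Trace (tracking result):
config = {'b': {'a': 1}, 'z': [19, 8, 9]}  # -> config = {'b': {'a': 1}, 'z': [19, 8, 9]}
result = config['b']['a'] + config['z'][0]  # -> result = 20

Answer: 20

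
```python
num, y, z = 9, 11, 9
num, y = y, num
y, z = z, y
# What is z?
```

Answer: 9

Derivation:
Trace (tracking z):
num, y, z = (9, 11, 9)  # -> num = 9, y = 11, z = 9
num, y = (y, num)  # -> num = 11, y = 9
y, z = (z, y)  # -> y = 9, z = 9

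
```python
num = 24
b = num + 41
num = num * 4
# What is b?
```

Trace (tracking b):
num = 24  # -> num = 24
b = num + 41  # -> b = 65
num = num * 4  # -> num = 96

Answer: 65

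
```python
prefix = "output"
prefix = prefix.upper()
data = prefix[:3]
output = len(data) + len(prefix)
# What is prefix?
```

Answer: 'OUTPUT'

Derivation:
Trace (tracking prefix):
prefix = 'output'  # -> prefix = 'output'
prefix = prefix.upper()  # -> prefix = 'OUTPUT'
data = prefix[:3]  # -> data = 'OUT'
output = len(data) + len(prefix)  # -> output = 9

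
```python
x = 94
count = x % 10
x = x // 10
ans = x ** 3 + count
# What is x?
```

Trace (tracking x):
x = 94  # -> x = 94
count = x % 10  # -> count = 4
x = x // 10  # -> x = 9
ans = x ** 3 + count  # -> ans = 733

Answer: 9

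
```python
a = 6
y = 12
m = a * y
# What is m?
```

Answer: 72

Derivation:
Trace (tracking m):
a = 6  # -> a = 6
y = 12  # -> y = 12
m = a * y  # -> m = 72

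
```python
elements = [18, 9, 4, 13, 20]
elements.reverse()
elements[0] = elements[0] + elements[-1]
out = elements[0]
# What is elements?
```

Trace (tracking elements):
elements = [18, 9, 4, 13, 20]  # -> elements = [18, 9, 4, 13, 20]
elements.reverse()  # -> elements = [20, 13, 4, 9, 18]
elements[0] = elements[0] + elements[-1]  # -> elements = [38, 13, 4, 9, 18]
out = elements[0]  # -> out = 38

Answer: [38, 13, 4, 9, 18]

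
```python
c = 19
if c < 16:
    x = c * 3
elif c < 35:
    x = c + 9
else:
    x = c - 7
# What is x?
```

Trace (tracking x):
c = 19  # -> c = 19
if c < 16:  # condition is False
elif c < 35:  # condition is True
    x = c + 9  # -> x = 28

Answer: 28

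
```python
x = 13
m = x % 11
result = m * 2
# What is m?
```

Trace (tracking m):
x = 13  # -> x = 13
m = x % 11  # -> m = 2
result = m * 2  # -> result = 4

Answer: 2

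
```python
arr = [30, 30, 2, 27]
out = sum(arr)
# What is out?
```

Answer: 89

Derivation:
Trace (tracking out):
arr = [30, 30, 2, 27]  # -> arr = [30, 30, 2, 27]
out = sum(arr)  # -> out = 89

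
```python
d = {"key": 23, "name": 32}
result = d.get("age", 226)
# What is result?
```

Answer: 226

Derivation:
Trace (tracking result):
d = {'key': 23, 'name': 32}  # -> d = {'key': 23, 'name': 32}
result = d.get('age', 226)  # -> result = 226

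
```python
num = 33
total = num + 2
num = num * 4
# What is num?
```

Answer: 132

Derivation:
Trace (tracking num):
num = 33  # -> num = 33
total = num + 2  # -> total = 35
num = num * 4  # -> num = 132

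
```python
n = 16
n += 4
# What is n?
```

Answer: 20

Derivation:
Trace (tracking n):
n = 16  # -> n = 16
n += 4  # -> n = 20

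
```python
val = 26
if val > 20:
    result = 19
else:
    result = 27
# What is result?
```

Trace (tracking result):
val = 26  # -> val = 26
if val > 20:  # condition is True
    result = 19  # -> result = 19

Answer: 19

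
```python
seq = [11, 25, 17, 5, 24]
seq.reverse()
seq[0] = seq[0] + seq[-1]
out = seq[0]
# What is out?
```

Answer: 35

Derivation:
Trace (tracking out):
seq = [11, 25, 17, 5, 24]  # -> seq = [11, 25, 17, 5, 24]
seq.reverse()  # -> seq = [24, 5, 17, 25, 11]
seq[0] = seq[0] + seq[-1]  # -> seq = [35, 5, 17, 25, 11]
out = seq[0]  # -> out = 35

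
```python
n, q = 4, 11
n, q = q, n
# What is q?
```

Trace (tracking q):
n, q = (4, 11)  # -> n = 4, q = 11
n, q = (q, n)  # -> n = 11, q = 4

Answer: 4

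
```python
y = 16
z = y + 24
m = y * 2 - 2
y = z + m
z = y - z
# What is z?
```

Answer: 30

Derivation:
Trace (tracking z):
y = 16  # -> y = 16
z = y + 24  # -> z = 40
m = y * 2 - 2  # -> m = 30
y = z + m  # -> y = 70
z = y - z  # -> z = 30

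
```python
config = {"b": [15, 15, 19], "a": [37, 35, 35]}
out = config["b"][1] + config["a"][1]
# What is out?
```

Trace (tracking out):
config = {'b': [15, 15, 19], 'a': [37, 35, 35]}  # -> config = {'b': [15, 15, 19], 'a': [37, 35, 35]}
out = config['b'][1] + config['a'][1]  # -> out = 50

Answer: 50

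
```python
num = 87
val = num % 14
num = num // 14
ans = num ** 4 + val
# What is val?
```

Answer: 3

Derivation:
Trace (tracking val):
num = 87  # -> num = 87
val = num % 14  # -> val = 3
num = num // 14  # -> num = 6
ans = num ** 4 + val  # -> ans = 1299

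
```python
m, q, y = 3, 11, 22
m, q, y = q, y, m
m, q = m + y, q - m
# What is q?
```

Answer: 11

Derivation:
Trace (tracking q):
m, q, y = (3, 11, 22)  # -> m = 3, q = 11, y = 22
m, q, y = (q, y, m)  # -> m = 11, q = 22, y = 3
m, q = (m + y, q - m)  # -> m = 14, q = 11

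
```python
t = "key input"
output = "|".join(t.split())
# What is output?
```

Trace (tracking output):
t = 'key input'  # -> t = 'key input'
output = '|'.join(t.split())  # -> output = 'key|input'

Answer: 'key|input'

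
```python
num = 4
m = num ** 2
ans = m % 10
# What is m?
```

Answer: 16

Derivation:
Trace (tracking m):
num = 4  # -> num = 4
m = num ** 2  # -> m = 16
ans = m % 10  # -> ans = 6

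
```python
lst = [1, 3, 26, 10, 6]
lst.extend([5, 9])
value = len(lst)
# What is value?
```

Trace (tracking value):
lst = [1, 3, 26, 10, 6]  # -> lst = [1, 3, 26, 10, 6]
lst.extend([5, 9])  # -> lst = [1, 3, 26, 10, 6, 5, 9]
value = len(lst)  # -> value = 7

Answer: 7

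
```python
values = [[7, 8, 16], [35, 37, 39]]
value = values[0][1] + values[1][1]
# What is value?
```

Trace (tracking value):
values = [[7, 8, 16], [35, 37, 39]]  # -> values = [[7, 8, 16], [35, 37, 39]]
value = values[0][1] + values[1][1]  # -> value = 45

Answer: 45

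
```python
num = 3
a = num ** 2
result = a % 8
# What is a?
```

Answer: 9

Derivation:
Trace (tracking a):
num = 3  # -> num = 3
a = num ** 2  # -> a = 9
result = a % 8  # -> result = 1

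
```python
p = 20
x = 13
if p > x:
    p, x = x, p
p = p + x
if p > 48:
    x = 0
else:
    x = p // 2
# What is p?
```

Trace (tracking p):
p = 20  # -> p = 20
x = 13  # -> x = 13
if p > x:  # condition is True
    p, x = (x, p)  # -> p = 13, x = 20
p = p + x  # -> p = 33
if p > 48:  # condition is False
else:
    x = p // 2  # -> x = 16

Answer: 33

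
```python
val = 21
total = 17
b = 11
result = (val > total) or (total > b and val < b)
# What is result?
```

Trace (tracking result):
val = 21  # -> val = 21
total = 17  # -> total = 17
b = 11  # -> b = 11
result = val > total or (total > b and val < b)  # -> result = True

Answer: True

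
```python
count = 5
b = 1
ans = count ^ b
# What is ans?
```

Answer: 4

Derivation:
Trace (tracking ans):
count = 5  # -> count = 5
b = 1  # -> b = 1
ans = count ^ b  # -> ans = 4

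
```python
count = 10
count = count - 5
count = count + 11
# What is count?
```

Trace (tracking count):
count = 10  # -> count = 10
count = count - 5  # -> count = 5
count = count + 11  # -> count = 16

Answer: 16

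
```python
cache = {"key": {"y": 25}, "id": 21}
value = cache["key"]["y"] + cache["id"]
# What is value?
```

Answer: 46

Derivation:
Trace (tracking value):
cache = {'key': {'y': 25}, 'id': 21}  # -> cache = {'key': {'y': 25}, 'id': 21}
value = cache['key']['y'] + cache['id']  # -> value = 46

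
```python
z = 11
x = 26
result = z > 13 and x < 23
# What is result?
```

Trace (tracking result):
z = 11  # -> z = 11
x = 26  # -> x = 26
result = z > 13 and x < 23  # -> result = False

Answer: False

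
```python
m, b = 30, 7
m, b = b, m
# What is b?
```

Answer: 30

Derivation:
Trace (tracking b):
m, b = (30, 7)  # -> m = 30, b = 7
m, b = (b, m)  # -> m = 7, b = 30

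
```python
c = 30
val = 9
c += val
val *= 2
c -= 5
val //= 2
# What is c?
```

Trace (tracking c):
c = 30  # -> c = 30
val = 9  # -> val = 9
c += val  # -> c = 39
val *= 2  # -> val = 18
c -= 5  # -> c = 34
val //= 2  # -> val = 9

Answer: 34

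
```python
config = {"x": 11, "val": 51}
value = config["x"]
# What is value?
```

Trace (tracking value):
config = {'x': 11, 'val': 51}  # -> config = {'x': 11, 'val': 51}
value = config['x']  # -> value = 11

Answer: 11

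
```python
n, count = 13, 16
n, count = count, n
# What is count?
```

Answer: 13

Derivation:
Trace (tracking count):
n, count = (13, 16)  # -> n = 13, count = 16
n, count = (count, n)  # -> n = 16, count = 13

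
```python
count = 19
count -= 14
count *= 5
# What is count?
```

Trace (tracking count):
count = 19  # -> count = 19
count -= 14  # -> count = 5
count *= 5  # -> count = 25

Answer: 25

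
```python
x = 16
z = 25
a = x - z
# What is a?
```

Trace (tracking a):
x = 16  # -> x = 16
z = 25  # -> z = 25
a = x - z  # -> a = -9

Answer: -9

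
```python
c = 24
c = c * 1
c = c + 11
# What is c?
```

Trace (tracking c):
c = 24  # -> c = 24
c = c * 1  # -> c = 24
c = c + 11  # -> c = 35

Answer: 35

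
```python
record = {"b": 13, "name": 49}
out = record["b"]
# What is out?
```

Trace (tracking out):
record = {'b': 13, 'name': 49}  # -> record = {'b': 13, 'name': 49}
out = record['b']  # -> out = 13

Answer: 13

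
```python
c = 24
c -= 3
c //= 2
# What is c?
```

Answer: 10

Derivation:
Trace (tracking c):
c = 24  # -> c = 24
c -= 3  # -> c = 21
c //= 2  # -> c = 10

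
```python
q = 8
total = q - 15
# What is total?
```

Trace (tracking total):
q = 8  # -> q = 8
total = q - 15  # -> total = -7

Answer: -7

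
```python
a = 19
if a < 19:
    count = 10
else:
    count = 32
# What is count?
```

Answer: 32

Derivation:
Trace (tracking count):
a = 19  # -> a = 19
if a < 19:  # condition is False
else:
    count = 32  # -> count = 32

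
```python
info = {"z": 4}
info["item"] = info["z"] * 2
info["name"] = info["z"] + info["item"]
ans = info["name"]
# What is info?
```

Answer: {'z': 4, 'item': 8, 'name': 12}

Derivation:
Trace (tracking info):
info = {'z': 4}  # -> info = {'z': 4}
info['item'] = info['z'] * 2  # -> info = {'z': 4, 'item': 8}
info['name'] = info['z'] + info['item']  # -> info = {'z': 4, 'item': 8, 'name': 12}
ans = info['name']  # -> ans = 12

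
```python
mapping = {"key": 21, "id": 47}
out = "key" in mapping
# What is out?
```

Trace (tracking out):
mapping = {'key': 21, 'id': 47}  # -> mapping = {'key': 21, 'id': 47}
out = 'key' in mapping  # -> out = True

Answer: True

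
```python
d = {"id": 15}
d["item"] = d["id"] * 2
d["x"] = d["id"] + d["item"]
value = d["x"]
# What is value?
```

Trace (tracking value):
d = {'id': 15}  # -> d = {'id': 15}
d['item'] = d['id'] * 2  # -> d = {'id': 15, 'item': 30}
d['x'] = d['id'] + d['item']  # -> d = {'id': 15, 'item': 30, 'x': 45}
value = d['x']  # -> value = 45

Answer: 45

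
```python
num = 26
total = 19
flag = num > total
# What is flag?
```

Answer: True

Derivation:
Trace (tracking flag):
num = 26  # -> num = 26
total = 19  # -> total = 19
flag = num > total  # -> flag = True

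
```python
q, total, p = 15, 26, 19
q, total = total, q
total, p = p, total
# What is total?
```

Trace (tracking total):
q, total, p = (15, 26, 19)  # -> q = 15, total = 26, p = 19
q, total = (total, q)  # -> q = 26, total = 15
total, p = (p, total)  # -> total = 19, p = 15

Answer: 19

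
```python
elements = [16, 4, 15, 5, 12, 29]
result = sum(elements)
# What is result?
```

Trace (tracking result):
elements = [16, 4, 15, 5, 12, 29]  # -> elements = [16, 4, 15, 5, 12, 29]
result = sum(elements)  # -> result = 81

Answer: 81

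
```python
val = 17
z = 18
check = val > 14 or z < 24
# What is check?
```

Answer: True

Derivation:
Trace (tracking check):
val = 17  # -> val = 17
z = 18  # -> z = 18
check = val > 14 or z < 24  # -> check = True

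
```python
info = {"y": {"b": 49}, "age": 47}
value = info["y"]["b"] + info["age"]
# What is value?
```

Trace (tracking value):
info = {'y': {'b': 49}, 'age': 47}  # -> info = {'y': {'b': 49}, 'age': 47}
value = info['y']['b'] + info['age']  # -> value = 96

Answer: 96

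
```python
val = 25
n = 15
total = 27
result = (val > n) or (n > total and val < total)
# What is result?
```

Trace (tracking result):
val = 25  # -> val = 25
n = 15  # -> n = 15
total = 27  # -> total = 27
result = val > n or (n > total and val < total)  # -> result = True

Answer: True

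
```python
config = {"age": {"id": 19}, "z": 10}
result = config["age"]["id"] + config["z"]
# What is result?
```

Trace (tracking result):
config = {'age': {'id': 19}, 'z': 10}  # -> config = {'age': {'id': 19}, 'z': 10}
result = config['age']['id'] + config['z']  # -> result = 29

Answer: 29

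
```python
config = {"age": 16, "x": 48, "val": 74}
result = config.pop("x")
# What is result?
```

Trace (tracking result):
config = {'age': 16, 'x': 48, 'val': 74}  # -> config = {'age': 16, 'x': 48, 'val': 74}
result = config.pop('x')  # -> result = 48

Answer: 48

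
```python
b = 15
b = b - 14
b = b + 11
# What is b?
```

Trace (tracking b):
b = 15  # -> b = 15
b = b - 14  # -> b = 1
b = b + 11  # -> b = 12

Answer: 12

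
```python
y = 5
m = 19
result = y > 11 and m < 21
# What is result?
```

Answer: False

Derivation:
Trace (tracking result):
y = 5  # -> y = 5
m = 19  # -> m = 19
result = y > 11 and m < 21  # -> result = False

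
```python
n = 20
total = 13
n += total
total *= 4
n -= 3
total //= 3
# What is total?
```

Trace (tracking total):
n = 20  # -> n = 20
total = 13  # -> total = 13
n += total  # -> n = 33
total *= 4  # -> total = 52
n -= 3  # -> n = 30
total //= 3  # -> total = 17

Answer: 17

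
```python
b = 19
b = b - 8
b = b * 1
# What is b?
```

Answer: 11

Derivation:
Trace (tracking b):
b = 19  # -> b = 19
b = b - 8  # -> b = 11
b = b * 1  # -> b = 11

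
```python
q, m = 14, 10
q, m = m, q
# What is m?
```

Answer: 14

Derivation:
Trace (tracking m):
q, m = (14, 10)  # -> q = 14, m = 10
q, m = (m, q)  # -> q = 10, m = 14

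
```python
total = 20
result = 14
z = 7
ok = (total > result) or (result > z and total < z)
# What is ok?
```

Trace (tracking ok):
total = 20  # -> total = 20
result = 14  # -> result = 14
z = 7  # -> z = 7
ok = total > result or (result > z and total < z)  # -> ok = True

Answer: True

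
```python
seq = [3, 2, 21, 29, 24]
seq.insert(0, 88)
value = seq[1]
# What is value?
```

Trace (tracking value):
seq = [3, 2, 21, 29, 24]  # -> seq = [3, 2, 21, 29, 24]
seq.insert(0, 88)  # -> seq = [88, 3, 2, 21, 29, 24]
value = seq[1]  # -> value = 3

Answer: 3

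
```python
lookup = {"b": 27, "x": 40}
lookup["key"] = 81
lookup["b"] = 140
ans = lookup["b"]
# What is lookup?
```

Trace (tracking lookup):
lookup = {'b': 27, 'x': 40}  # -> lookup = {'b': 27, 'x': 40}
lookup['key'] = 81  # -> lookup = {'b': 27, 'x': 40, 'key': 81}
lookup['b'] = 140  # -> lookup = {'b': 140, 'x': 40, 'key': 81}
ans = lookup['b']  # -> ans = 140

Answer: {'b': 140, 'x': 40, 'key': 81}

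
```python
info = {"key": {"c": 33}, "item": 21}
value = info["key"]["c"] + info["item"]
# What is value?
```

Trace (tracking value):
info = {'key': {'c': 33}, 'item': 21}  # -> info = {'key': {'c': 33}, 'item': 21}
value = info['key']['c'] + info['item']  # -> value = 54

Answer: 54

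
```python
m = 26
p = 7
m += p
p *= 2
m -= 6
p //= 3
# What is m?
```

Answer: 27

Derivation:
Trace (tracking m):
m = 26  # -> m = 26
p = 7  # -> p = 7
m += p  # -> m = 33
p *= 2  # -> p = 14
m -= 6  # -> m = 27
p //= 3  # -> p = 4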